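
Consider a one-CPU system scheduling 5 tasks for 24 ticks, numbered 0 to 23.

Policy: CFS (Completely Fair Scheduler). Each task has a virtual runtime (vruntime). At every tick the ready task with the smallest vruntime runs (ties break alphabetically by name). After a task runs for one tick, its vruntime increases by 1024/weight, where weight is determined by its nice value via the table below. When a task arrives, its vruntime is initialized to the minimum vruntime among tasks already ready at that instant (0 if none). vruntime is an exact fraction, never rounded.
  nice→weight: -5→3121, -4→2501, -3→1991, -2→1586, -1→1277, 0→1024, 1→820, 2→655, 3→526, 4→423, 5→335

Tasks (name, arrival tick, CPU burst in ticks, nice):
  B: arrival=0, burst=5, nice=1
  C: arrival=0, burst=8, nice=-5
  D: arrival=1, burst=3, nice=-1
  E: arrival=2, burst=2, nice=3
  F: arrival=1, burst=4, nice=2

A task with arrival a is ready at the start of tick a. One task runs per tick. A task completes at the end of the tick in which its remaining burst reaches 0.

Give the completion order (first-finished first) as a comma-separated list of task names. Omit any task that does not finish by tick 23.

completion order = D, E, C, F, B

t=0: vr[B=0 C=0] → run B
t=1: vr[B=256/205 C=0 D=0 F=0] → run C
t=2: vr[B=256/205 C=1024/3121 D=0 E=0 F=0] → run D
t=3: vr[B=256/205 C=1024/3121 D=1024/1277 E=0 F=0] → run E
t=4: vr[B=256/205 C=1024/3121 D=1024/1277 E=512/263 F=0] → run F
t=5: vr[B=256/205 C=1024/3121 D=1024/1277 E=512/263 F=1024/655] → run C
t=6: vr[B=256/205 C=2048/3121 D=1024/1277 E=512/263 F=1024/655] → run C
t=7: vr[B=256/205 C=3072/3121 D=1024/1277 E=512/263 F=1024/655] → run D
t=8: vr[B=256/205 C=3072/3121 D=2048/1277 E=512/263 F=1024/655] → run C
t=9: vr[B=256/205 C=4096/3121 D=2048/1277 E=512/263 F=1024/655] → run B
t=10: vr[B=512/205 C=4096/3121 D=2048/1277 E=512/263 F=1024/655] → run C
t=11: vr[B=512/205 C=5120/3121 D=2048/1277 E=512/263 F=1024/655] → run F
t=12: vr[B=512/205 C=5120/3121 D=2048/1277 E=512/263 F=2048/655] → run D
t=13: vr[B=512/205 C=5120/3121 E=512/263 F=2048/655] → run C
t=14: vr[B=512/205 C=6144/3121 E=512/263 F=2048/655] → run E
t=15: vr[B=512/205 C=6144/3121 F=2048/655] → run C
t=16: vr[B=512/205 C=7168/3121 F=2048/655] → run C
t=17: vr[B=512/205 F=2048/655] → run B
t=18: vr[B=768/205 F=2048/655] → run F
t=19: vr[B=768/205 F=3072/655] → run B
t=20: vr[B=1024/205 F=3072/655] → run F
t=21: vr[B=1024/205] → run B
t=22: (idle)
t=23: (idle)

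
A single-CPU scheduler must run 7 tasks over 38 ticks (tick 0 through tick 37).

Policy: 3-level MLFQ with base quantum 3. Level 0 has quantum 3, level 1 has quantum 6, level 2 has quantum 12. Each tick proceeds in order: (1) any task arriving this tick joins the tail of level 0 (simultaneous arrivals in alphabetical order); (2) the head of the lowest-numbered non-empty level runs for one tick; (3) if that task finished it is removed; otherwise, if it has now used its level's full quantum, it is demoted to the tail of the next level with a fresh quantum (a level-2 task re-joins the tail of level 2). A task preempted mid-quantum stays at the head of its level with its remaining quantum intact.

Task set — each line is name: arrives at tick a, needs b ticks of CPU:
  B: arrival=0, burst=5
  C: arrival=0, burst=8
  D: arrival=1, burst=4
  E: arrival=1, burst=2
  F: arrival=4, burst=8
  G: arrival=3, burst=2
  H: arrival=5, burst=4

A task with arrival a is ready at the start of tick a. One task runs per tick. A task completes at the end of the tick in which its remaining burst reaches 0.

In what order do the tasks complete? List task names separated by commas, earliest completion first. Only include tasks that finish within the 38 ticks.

completion order = E, G, B, C, D, F, H

t=0: L0/L1/L2 = BC/-/- → run B
t=1: L0/L1/L2 = BCDE/-/- → run B
t=2: L0/L1/L2 = BCDE/-/- → run B
t=3: L0/L1/L2 = CDEG/B/- → run C
t=4: L0/L1/L2 = CDEGF/B/- → run C
t=5: L0/L1/L2 = CDEGFH/B/- → run C
t=6: L0/L1/L2 = DEGFH/BC/- → run D
t=7: L0/L1/L2 = DEGFH/BC/- → run D
t=8: L0/L1/L2 = DEGFH/BC/- → run D
t=9: L0/L1/L2 = EGFH/BCD/- → run E
t=10: L0/L1/L2 = EGFH/BCD/- → run E
t=11: L0/L1/L2 = GFH/BCD/- → run G
t=12: L0/L1/L2 = GFH/BCD/- → run G
t=13: L0/L1/L2 = FH/BCD/- → run F
t=14: L0/L1/L2 = FH/BCD/- → run F
t=15: L0/L1/L2 = FH/BCD/- → run F
t=16: L0/L1/L2 = H/BCDF/- → run H
t=17: L0/L1/L2 = H/BCDF/- → run H
t=18: L0/L1/L2 = H/BCDF/- → run H
t=19: L0/L1/L2 = -/BCDFH/- → run B
t=20: L0/L1/L2 = -/BCDFH/- → run B
t=21: L0/L1/L2 = -/CDFH/- → run C
t=22: L0/L1/L2 = -/CDFH/- → run C
t=23: L0/L1/L2 = -/CDFH/- → run C
t=24: L0/L1/L2 = -/CDFH/- → run C
t=25: L0/L1/L2 = -/CDFH/- → run C
t=26: L0/L1/L2 = -/DFH/- → run D
t=27: L0/L1/L2 = -/FH/- → run F
t=28: L0/L1/L2 = -/FH/- → run F
t=29: L0/L1/L2 = -/FH/- → run F
t=30: L0/L1/L2 = -/FH/- → run F
t=31: L0/L1/L2 = -/FH/- → run F
t=32: L0/L1/L2 = -/H/- → run H
t=33: (idle)
t=34: (idle)
t=35: (idle)
t=36: (idle)
t=37: (idle)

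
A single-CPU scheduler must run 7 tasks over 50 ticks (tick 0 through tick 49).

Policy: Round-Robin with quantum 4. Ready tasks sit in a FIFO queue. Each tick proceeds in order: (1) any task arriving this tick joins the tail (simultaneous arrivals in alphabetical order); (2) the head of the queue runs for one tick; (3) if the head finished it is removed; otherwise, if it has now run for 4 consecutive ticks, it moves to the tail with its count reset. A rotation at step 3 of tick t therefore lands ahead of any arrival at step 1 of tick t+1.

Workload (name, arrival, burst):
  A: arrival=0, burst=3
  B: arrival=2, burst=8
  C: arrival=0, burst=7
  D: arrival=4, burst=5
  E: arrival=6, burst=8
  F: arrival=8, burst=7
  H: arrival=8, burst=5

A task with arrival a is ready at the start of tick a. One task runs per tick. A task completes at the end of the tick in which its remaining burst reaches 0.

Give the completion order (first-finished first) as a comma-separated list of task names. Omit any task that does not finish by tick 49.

t=0: queue=[A,C] q_used=0 → run A
t=1: queue=[A,C] q_used=1 → run A
t=2: queue=[A,C,B] q_used=2 → run A
t=3: queue=[C,B] q_used=0 → run C
t=4: queue=[C,B,D] q_used=1 → run C
t=5: queue=[C,B,D] q_used=2 → run C
t=6: queue=[C,B,D,E] q_used=3 → run C
t=7: queue=[B,D,E,C] q_used=0 → run B
t=8: queue=[B,D,E,C,F,H] q_used=1 → run B
t=9: queue=[B,D,E,C,F,H] q_used=2 → run B
t=10: queue=[B,D,E,C,F,H] q_used=3 → run B
t=11: queue=[D,E,C,F,H,B] q_used=0 → run D
t=12: queue=[D,E,C,F,H,B] q_used=1 → run D
t=13: queue=[D,E,C,F,H,B] q_used=2 → run D
t=14: queue=[D,E,C,F,H,B] q_used=3 → run D
t=15: queue=[E,C,F,H,B,D] q_used=0 → run E
t=16: queue=[E,C,F,H,B,D] q_used=1 → run E
t=17: queue=[E,C,F,H,B,D] q_used=2 → run E
t=18: queue=[E,C,F,H,B,D] q_used=3 → run E
t=19: queue=[C,F,H,B,D,E] q_used=0 → run C
t=20: queue=[C,F,H,B,D,E] q_used=1 → run C
t=21: queue=[C,F,H,B,D,E] q_used=2 → run C
t=22: queue=[F,H,B,D,E] q_used=0 → run F
t=23: queue=[F,H,B,D,E] q_used=1 → run F
t=24: queue=[F,H,B,D,E] q_used=2 → run F
t=25: queue=[F,H,B,D,E] q_used=3 → run F
t=26: queue=[H,B,D,E,F] q_used=0 → run H
t=27: queue=[H,B,D,E,F] q_used=1 → run H
t=28: queue=[H,B,D,E,F] q_used=2 → run H
t=29: queue=[H,B,D,E,F] q_used=3 → run H
t=30: queue=[B,D,E,F,H] q_used=0 → run B
t=31: queue=[B,D,E,F,H] q_used=1 → run B
t=32: queue=[B,D,E,F,H] q_used=2 → run B
t=33: queue=[B,D,E,F,H] q_used=3 → run B
t=34: queue=[D,E,F,H] q_used=0 → run D
t=35: queue=[E,F,H] q_used=0 → run E
t=36: queue=[E,F,H] q_used=1 → run E
t=37: queue=[E,F,H] q_used=2 → run E
t=38: queue=[E,F,H] q_used=3 → run E
t=39: queue=[F,H] q_used=0 → run F
t=40: queue=[F,H] q_used=1 → run F
t=41: queue=[F,H] q_used=2 → run F
t=42: queue=[H] q_used=0 → run H
t=43: (idle)
t=44: (idle)
t=45: (idle)
t=46: (idle)
t=47: (idle)
t=48: (idle)
t=49: (idle)

completion order = A, C, B, D, E, F, H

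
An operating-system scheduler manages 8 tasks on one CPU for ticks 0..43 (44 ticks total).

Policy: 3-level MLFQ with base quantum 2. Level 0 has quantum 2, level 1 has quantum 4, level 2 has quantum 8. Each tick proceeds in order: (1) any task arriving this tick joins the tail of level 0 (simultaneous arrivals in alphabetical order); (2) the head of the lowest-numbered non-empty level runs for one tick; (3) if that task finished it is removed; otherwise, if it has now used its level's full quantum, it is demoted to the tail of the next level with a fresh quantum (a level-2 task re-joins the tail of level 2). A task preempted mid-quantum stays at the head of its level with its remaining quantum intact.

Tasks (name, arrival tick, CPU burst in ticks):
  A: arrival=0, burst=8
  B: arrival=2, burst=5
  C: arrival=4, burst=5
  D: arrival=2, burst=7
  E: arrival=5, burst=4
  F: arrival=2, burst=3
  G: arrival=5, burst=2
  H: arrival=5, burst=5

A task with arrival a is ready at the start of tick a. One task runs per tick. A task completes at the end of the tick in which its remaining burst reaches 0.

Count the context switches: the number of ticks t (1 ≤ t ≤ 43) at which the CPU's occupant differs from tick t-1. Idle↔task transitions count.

t=0: L0/L1/L2 = A/-/- → run A
t=1: L0/L1/L2 = A/-/- → run A
t=2: L0/L1/L2 = BDF/A/- → run B
t=3: L0/L1/L2 = BDF/A/- → run B
t=4: L0/L1/L2 = DFC/AB/- → run D
t=5: L0/L1/L2 = DFCEGH/AB/- → run D
t=6: L0/L1/L2 = FCEGH/ABD/- → run F
t=7: L0/L1/L2 = FCEGH/ABD/- → run F
t=8: L0/L1/L2 = CEGH/ABDF/- → run C
t=9: L0/L1/L2 = CEGH/ABDF/- → run C
t=10: L0/L1/L2 = EGH/ABDFC/- → run E
t=11: L0/L1/L2 = EGH/ABDFC/- → run E
t=12: L0/L1/L2 = GH/ABDFCE/- → run G
t=13: L0/L1/L2 = GH/ABDFCE/- → run G
t=14: L0/L1/L2 = H/ABDFCE/- → run H
t=15: L0/L1/L2 = H/ABDFCE/- → run H
t=16: L0/L1/L2 = -/ABDFCEH/- → run A
t=17: L0/L1/L2 = -/ABDFCEH/- → run A
t=18: L0/L1/L2 = -/ABDFCEH/- → run A
t=19: L0/L1/L2 = -/ABDFCEH/- → run A
t=20: L0/L1/L2 = -/BDFCEH/A → run B
t=21: L0/L1/L2 = -/BDFCEH/A → run B
t=22: L0/L1/L2 = -/BDFCEH/A → run B
t=23: L0/L1/L2 = -/DFCEH/A → run D
t=24: L0/L1/L2 = -/DFCEH/A → run D
t=25: L0/L1/L2 = -/DFCEH/A → run D
t=26: L0/L1/L2 = -/DFCEH/A → run D
t=27: L0/L1/L2 = -/FCEH/AD → run F
t=28: L0/L1/L2 = -/CEH/AD → run C
t=29: L0/L1/L2 = -/CEH/AD → run C
t=30: L0/L1/L2 = -/CEH/AD → run C
t=31: L0/L1/L2 = -/EH/AD → run E
t=32: L0/L1/L2 = -/EH/AD → run E
t=33: L0/L1/L2 = -/H/AD → run H
t=34: L0/L1/L2 = -/H/AD → run H
t=35: L0/L1/L2 = -/H/AD → run H
t=36: L0/L1/L2 = -/-/AD → run A
t=37: L0/L1/L2 = -/-/AD → run A
t=38: L0/L1/L2 = -/-/D → run D
t=39: (idle)
t=40: (idle)
t=41: (idle)
t=42: (idle)
t=43: (idle)

context switches = 17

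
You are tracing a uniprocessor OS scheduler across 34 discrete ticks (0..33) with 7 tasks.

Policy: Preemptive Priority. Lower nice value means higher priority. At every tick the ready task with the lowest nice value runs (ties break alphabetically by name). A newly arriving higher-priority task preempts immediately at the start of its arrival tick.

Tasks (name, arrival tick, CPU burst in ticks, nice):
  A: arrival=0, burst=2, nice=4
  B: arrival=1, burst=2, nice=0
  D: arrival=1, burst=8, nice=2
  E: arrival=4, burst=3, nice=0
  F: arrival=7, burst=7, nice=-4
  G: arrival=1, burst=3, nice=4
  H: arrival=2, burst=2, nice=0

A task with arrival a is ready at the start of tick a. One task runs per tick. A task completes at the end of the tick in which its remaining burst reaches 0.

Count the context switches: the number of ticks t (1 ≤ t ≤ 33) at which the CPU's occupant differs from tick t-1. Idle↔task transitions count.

t=0: ready={A} → run A
t=1: ready={A,B,D,G} → run B
t=2: ready={A,B,D,G,H} → run B
t=3: ready={A,D,G,H} → run H
t=4: ready={A,D,E,G,H} → run E
t=5: ready={A,D,E,G,H} → run E
t=6: ready={A,D,E,G,H} → run E
t=7: ready={A,D,F,G,H} → run F
t=8: ready={A,D,F,G,H} → run F
t=9: ready={A,D,F,G,H} → run F
t=10: ready={A,D,F,G,H} → run F
t=11: ready={A,D,F,G,H} → run F
t=12: ready={A,D,F,G,H} → run F
t=13: ready={A,D,F,G,H} → run F
t=14: ready={A,D,G,H} → run H
t=15: ready={A,D,G} → run D
t=16: ready={A,D,G} → run D
t=17: ready={A,D,G} → run D
t=18: ready={A,D,G} → run D
t=19: ready={A,D,G} → run D
t=20: ready={A,D,G} → run D
t=21: ready={A,D,G} → run D
t=22: ready={A,D,G} → run D
t=23: ready={A,G} → run A
t=24: ready={G} → run G
t=25: ready={G} → run G
t=26: ready={G} → run G
t=27: (idle)
t=28: (idle)
t=29: (idle)
t=30: (idle)
t=31: (idle)
t=32: (idle)
t=33: (idle)

context switches = 9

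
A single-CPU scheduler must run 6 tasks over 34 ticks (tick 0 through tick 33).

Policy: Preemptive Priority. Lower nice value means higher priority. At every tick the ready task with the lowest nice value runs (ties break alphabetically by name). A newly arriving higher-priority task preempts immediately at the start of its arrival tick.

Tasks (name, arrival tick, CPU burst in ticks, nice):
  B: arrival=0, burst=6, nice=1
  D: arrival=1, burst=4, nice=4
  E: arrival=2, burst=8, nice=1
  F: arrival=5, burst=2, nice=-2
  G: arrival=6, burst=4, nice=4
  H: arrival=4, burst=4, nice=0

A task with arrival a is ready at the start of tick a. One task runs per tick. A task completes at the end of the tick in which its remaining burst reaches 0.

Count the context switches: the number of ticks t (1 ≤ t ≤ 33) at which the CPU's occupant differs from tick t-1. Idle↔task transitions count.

t=0: ready={B} → run B
t=1: ready={B,D} → run B
t=2: ready={B,D,E} → run B
t=3: ready={B,D,E} → run B
t=4: ready={B,D,E,H} → run H
t=5: ready={B,D,E,F,H} → run F
t=6: ready={B,D,E,F,G,H} → run F
t=7: ready={B,D,E,G,H} → run H
t=8: ready={B,D,E,G,H} → run H
t=9: ready={B,D,E,G,H} → run H
t=10: ready={B,D,E,G} → run B
t=11: ready={B,D,E,G} → run B
t=12: ready={D,E,G} → run E
t=13: ready={D,E,G} → run E
t=14: ready={D,E,G} → run E
t=15: ready={D,E,G} → run E
t=16: ready={D,E,G} → run E
t=17: ready={D,E,G} → run E
t=18: ready={D,E,G} → run E
t=19: ready={D,E,G} → run E
t=20: ready={D,G} → run D
t=21: ready={D,G} → run D
t=22: ready={D,G} → run D
t=23: ready={D,G} → run D
t=24: ready={G} → run G
t=25: ready={G} → run G
t=26: ready={G} → run G
t=27: ready={G} → run G
t=28: (idle)
t=29: (idle)
t=30: (idle)
t=31: (idle)
t=32: (idle)
t=33: (idle)

context switches = 8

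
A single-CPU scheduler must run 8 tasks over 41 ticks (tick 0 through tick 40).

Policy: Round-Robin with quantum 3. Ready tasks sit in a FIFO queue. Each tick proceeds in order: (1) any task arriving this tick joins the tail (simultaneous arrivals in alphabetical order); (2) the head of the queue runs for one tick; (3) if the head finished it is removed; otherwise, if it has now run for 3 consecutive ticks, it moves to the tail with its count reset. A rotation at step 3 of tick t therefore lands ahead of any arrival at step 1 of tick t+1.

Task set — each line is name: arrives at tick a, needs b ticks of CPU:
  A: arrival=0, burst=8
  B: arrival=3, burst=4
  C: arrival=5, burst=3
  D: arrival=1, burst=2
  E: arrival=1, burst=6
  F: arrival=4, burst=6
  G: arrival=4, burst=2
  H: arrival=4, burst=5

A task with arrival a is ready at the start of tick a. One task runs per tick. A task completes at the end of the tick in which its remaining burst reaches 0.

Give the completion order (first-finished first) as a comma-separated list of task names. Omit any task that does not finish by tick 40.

completion order = D, G, C, E, A, B, F, H

t=0: queue=[A] q_used=0 → run A
t=1: queue=[A,D,E] q_used=1 → run A
t=2: queue=[A,D,E] q_used=2 → run A
t=3: queue=[D,E,A,B] q_used=0 → run D
t=4: queue=[D,E,A,B,F,G,H] q_used=1 → run D
t=5: queue=[E,A,B,F,G,H,C] q_used=0 → run E
t=6: queue=[E,A,B,F,G,H,C] q_used=1 → run E
t=7: queue=[E,A,B,F,G,H,C] q_used=2 → run E
t=8: queue=[A,B,F,G,H,C,E] q_used=0 → run A
t=9: queue=[A,B,F,G,H,C,E] q_used=1 → run A
t=10: queue=[A,B,F,G,H,C,E] q_used=2 → run A
t=11: queue=[B,F,G,H,C,E,A] q_used=0 → run B
t=12: queue=[B,F,G,H,C,E,A] q_used=1 → run B
t=13: queue=[B,F,G,H,C,E,A] q_used=2 → run B
t=14: queue=[F,G,H,C,E,A,B] q_used=0 → run F
t=15: queue=[F,G,H,C,E,A,B] q_used=1 → run F
t=16: queue=[F,G,H,C,E,A,B] q_used=2 → run F
t=17: queue=[G,H,C,E,A,B,F] q_used=0 → run G
t=18: queue=[G,H,C,E,A,B,F] q_used=1 → run G
t=19: queue=[H,C,E,A,B,F] q_used=0 → run H
t=20: queue=[H,C,E,A,B,F] q_used=1 → run H
t=21: queue=[H,C,E,A,B,F] q_used=2 → run H
t=22: queue=[C,E,A,B,F,H] q_used=0 → run C
t=23: queue=[C,E,A,B,F,H] q_used=1 → run C
t=24: queue=[C,E,A,B,F,H] q_used=2 → run C
t=25: queue=[E,A,B,F,H] q_used=0 → run E
t=26: queue=[E,A,B,F,H] q_used=1 → run E
t=27: queue=[E,A,B,F,H] q_used=2 → run E
t=28: queue=[A,B,F,H] q_used=0 → run A
t=29: queue=[A,B,F,H] q_used=1 → run A
t=30: queue=[B,F,H] q_used=0 → run B
t=31: queue=[F,H] q_used=0 → run F
t=32: queue=[F,H] q_used=1 → run F
t=33: queue=[F,H] q_used=2 → run F
t=34: queue=[H] q_used=0 → run H
t=35: queue=[H] q_used=1 → run H
t=36: (idle)
t=37: (idle)
t=38: (idle)
t=39: (idle)
t=40: (idle)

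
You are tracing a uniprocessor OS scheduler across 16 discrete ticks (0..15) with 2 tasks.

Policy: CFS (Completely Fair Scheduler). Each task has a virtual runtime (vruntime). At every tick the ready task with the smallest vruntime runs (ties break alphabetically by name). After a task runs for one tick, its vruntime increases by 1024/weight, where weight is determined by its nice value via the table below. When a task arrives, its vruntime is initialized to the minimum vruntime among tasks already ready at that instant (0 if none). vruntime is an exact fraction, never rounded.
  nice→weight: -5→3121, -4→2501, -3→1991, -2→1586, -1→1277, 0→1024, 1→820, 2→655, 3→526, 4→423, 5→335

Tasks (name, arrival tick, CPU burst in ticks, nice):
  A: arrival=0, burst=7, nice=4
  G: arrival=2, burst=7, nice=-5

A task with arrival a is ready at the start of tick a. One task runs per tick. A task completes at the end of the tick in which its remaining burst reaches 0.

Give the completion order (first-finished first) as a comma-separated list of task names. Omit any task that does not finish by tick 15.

completion order = G, A

t=0: vr[A=0] → run A
t=1: vr[A=1024/423] → run A
t=2: vr[A=2048/423 G=2048/423] → run A
t=3: vr[A=1024/141 G=2048/423] → run G
t=4: vr[A=1024/141 G=6824960/1320183] → run G
t=5: vr[A=1024/141 G=7258112/1320183] → run G
t=6: vr[A=1024/141 G=7691264/1320183] → run G
t=7: vr[A=1024/141 G=8124416/1320183] → run G
t=8: vr[A=1024/141 G=8557568/1320183] → run G
t=9: vr[A=1024/141 G=8990720/1320183] → run G
t=10: vr[A=1024/141] → run A
t=11: vr[A=4096/423] → run A
t=12: vr[A=5120/423] → run A
t=13: vr[A=2048/141] → run A
t=14: (idle)
t=15: (idle)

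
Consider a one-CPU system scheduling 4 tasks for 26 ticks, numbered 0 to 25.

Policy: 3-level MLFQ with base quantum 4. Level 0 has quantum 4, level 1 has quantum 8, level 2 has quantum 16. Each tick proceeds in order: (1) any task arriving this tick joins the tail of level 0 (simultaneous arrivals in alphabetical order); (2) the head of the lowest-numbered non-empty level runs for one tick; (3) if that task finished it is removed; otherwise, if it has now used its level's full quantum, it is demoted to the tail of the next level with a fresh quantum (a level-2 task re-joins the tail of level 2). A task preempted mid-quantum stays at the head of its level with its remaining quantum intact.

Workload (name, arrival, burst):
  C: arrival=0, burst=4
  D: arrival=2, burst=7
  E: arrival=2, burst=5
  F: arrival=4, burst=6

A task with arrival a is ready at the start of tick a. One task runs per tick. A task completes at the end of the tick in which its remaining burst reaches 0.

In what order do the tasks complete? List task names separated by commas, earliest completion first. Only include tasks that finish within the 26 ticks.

completion order = C, D, E, F

t=0: L0/L1/L2 = C/-/- → run C
t=1: L0/L1/L2 = C/-/- → run C
t=2: L0/L1/L2 = CDE/-/- → run C
t=3: L0/L1/L2 = CDE/-/- → run C
t=4: L0/L1/L2 = DEF/-/- → run D
t=5: L0/L1/L2 = DEF/-/- → run D
t=6: L0/L1/L2 = DEF/-/- → run D
t=7: L0/L1/L2 = DEF/-/- → run D
t=8: L0/L1/L2 = EF/D/- → run E
t=9: L0/L1/L2 = EF/D/- → run E
t=10: L0/L1/L2 = EF/D/- → run E
t=11: L0/L1/L2 = EF/D/- → run E
t=12: L0/L1/L2 = F/DE/- → run F
t=13: L0/L1/L2 = F/DE/- → run F
t=14: L0/L1/L2 = F/DE/- → run F
t=15: L0/L1/L2 = F/DE/- → run F
t=16: L0/L1/L2 = -/DEF/- → run D
t=17: L0/L1/L2 = -/DEF/- → run D
t=18: L0/L1/L2 = -/DEF/- → run D
t=19: L0/L1/L2 = -/EF/- → run E
t=20: L0/L1/L2 = -/F/- → run F
t=21: L0/L1/L2 = -/F/- → run F
t=22: (idle)
t=23: (idle)
t=24: (idle)
t=25: (idle)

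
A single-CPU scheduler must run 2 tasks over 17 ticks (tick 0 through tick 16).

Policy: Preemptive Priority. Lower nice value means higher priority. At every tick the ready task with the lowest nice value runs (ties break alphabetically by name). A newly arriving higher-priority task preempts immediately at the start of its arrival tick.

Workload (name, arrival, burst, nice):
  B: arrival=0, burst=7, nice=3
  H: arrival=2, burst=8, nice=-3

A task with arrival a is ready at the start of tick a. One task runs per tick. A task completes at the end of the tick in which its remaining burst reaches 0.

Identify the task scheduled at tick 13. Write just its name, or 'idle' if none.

running at tick 13 = B

t=0: ready={B} → run B
t=1: ready={B} → run B
t=2: ready={B,H} → run H
t=3: ready={B,H} → run H
t=4: ready={B,H} → run H
t=5: ready={B,H} → run H
t=6: ready={B,H} → run H
t=7: ready={B,H} → run H
t=8: ready={B,H} → run H
t=9: ready={B,H} → run H
t=10: ready={B} → run B
t=11: ready={B} → run B
t=12: ready={B} → run B
t=13: ready={B} → run B
t=14: ready={B} → run B
t=15: (idle)
t=16: (idle)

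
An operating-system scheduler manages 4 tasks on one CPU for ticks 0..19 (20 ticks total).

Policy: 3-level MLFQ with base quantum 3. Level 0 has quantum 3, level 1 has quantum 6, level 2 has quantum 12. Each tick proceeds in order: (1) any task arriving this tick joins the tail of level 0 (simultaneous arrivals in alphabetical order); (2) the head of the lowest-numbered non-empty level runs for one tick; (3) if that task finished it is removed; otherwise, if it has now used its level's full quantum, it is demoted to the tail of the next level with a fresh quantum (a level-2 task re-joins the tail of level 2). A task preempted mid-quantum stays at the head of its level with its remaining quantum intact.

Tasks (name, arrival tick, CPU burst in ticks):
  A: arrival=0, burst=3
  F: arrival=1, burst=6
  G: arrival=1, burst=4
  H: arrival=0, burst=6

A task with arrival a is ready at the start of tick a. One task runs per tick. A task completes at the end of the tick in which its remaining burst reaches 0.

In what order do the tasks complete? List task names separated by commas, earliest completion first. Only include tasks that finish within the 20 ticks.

completion order = A, H, F, G

t=0: L0/L1/L2 = AH/-/- → run A
t=1: L0/L1/L2 = AHFG/-/- → run A
t=2: L0/L1/L2 = AHFG/-/- → run A
t=3: L0/L1/L2 = HFG/-/- → run H
t=4: L0/L1/L2 = HFG/-/- → run H
t=5: L0/L1/L2 = HFG/-/- → run H
t=6: L0/L1/L2 = FG/H/- → run F
t=7: L0/L1/L2 = FG/H/- → run F
t=8: L0/L1/L2 = FG/H/- → run F
t=9: L0/L1/L2 = G/HF/- → run G
t=10: L0/L1/L2 = G/HF/- → run G
t=11: L0/L1/L2 = G/HF/- → run G
t=12: L0/L1/L2 = -/HFG/- → run H
t=13: L0/L1/L2 = -/HFG/- → run H
t=14: L0/L1/L2 = -/HFG/- → run H
t=15: L0/L1/L2 = -/FG/- → run F
t=16: L0/L1/L2 = -/FG/- → run F
t=17: L0/L1/L2 = -/FG/- → run F
t=18: L0/L1/L2 = -/G/- → run G
t=19: (idle)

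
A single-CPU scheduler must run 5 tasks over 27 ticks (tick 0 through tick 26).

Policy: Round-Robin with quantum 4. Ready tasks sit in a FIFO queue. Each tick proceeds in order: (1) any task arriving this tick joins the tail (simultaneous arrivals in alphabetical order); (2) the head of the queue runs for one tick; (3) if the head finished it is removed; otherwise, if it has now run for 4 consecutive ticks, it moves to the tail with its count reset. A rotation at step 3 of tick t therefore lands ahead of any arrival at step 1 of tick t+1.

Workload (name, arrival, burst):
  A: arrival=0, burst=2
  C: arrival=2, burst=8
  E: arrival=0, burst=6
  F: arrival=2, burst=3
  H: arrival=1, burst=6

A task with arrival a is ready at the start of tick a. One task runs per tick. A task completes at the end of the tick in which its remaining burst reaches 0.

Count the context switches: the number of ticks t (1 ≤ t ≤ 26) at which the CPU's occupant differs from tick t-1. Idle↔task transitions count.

context switches = 8

t=0: queue=[A,E] q_used=0 → run A
t=1: queue=[A,E,H] q_used=1 → run A
t=2: queue=[E,H,C,F] q_used=0 → run E
t=3: queue=[E,H,C,F] q_used=1 → run E
t=4: queue=[E,H,C,F] q_used=2 → run E
t=5: queue=[E,H,C,F] q_used=3 → run E
t=6: queue=[H,C,F,E] q_used=0 → run H
t=7: queue=[H,C,F,E] q_used=1 → run H
t=8: queue=[H,C,F,E] q_used=2 → run H
t=9: queue=[H,C,F,E] q_used=3 → run H
t=10: queue=[C,F,E,H] q_used=0 → run C
t=11: queue=[C,F,E,H] q_used=1 → run C
t=12: queue=[C,F,E,H] q_used=2 → run C
t=13: queue=[C,F,E,H] q_used=3 → run C
t=14: queue=[F,E,H,C] q_used=0 → run F
t=15: queue=[F,E,H,C] q_used=1 → run F
t=16: queue=[F,E,H,C] q_used=2 → run F
t=17: queue=[E,H,C] q_used=0 → run E
t=18: queue=[E,H,C] q_used=1 → run E
t=19: queue=[H,C] q_used=0 → run H
t=20: queue=[H,C] q_used=1 → run H
t=21: queue=[C] q_used=0 → run C
t=22: queue=[C] q_used=1 → run C
t=23: queue=[C] q_used=2 → run C
t=24: queue=[C] q_used=3 → run C
t=25: (idle)
t=26: (idle)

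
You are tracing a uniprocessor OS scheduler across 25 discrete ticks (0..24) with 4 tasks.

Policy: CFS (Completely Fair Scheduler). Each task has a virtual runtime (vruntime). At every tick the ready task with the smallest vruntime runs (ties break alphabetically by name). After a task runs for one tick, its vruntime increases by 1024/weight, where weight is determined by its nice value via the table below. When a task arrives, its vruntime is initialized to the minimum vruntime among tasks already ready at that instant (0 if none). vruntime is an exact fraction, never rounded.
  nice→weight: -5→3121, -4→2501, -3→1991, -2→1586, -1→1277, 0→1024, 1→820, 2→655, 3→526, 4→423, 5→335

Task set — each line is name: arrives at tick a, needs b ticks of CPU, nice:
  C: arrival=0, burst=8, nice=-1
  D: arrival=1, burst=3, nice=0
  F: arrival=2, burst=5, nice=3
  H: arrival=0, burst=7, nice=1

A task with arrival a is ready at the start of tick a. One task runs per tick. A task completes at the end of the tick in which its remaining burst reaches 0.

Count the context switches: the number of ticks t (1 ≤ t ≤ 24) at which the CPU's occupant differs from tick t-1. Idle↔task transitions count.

context switches = 21

t=0: vr[C=0 H=0] → run C
t=1: vr[C=1024/1277 D=0 H=0] → run D
t=2: vr[C=1024/1277 D=1 F=0 H=0] → run F
t=3: vr[C=1024/1277 D=1 F=512/263 H=0] → run H
t=4: vr[C=1024/1277 D=1 F=512/263 H=256/205] → run C
t=5: vr[C=2048/1277 D=1 F=512/263 H=256/205] → run D
t=6: vr[C=2048/1277 D=2 F=512/263 H=256/205] → run H
t=7: vr[C=2048/1277 D=2 F=512/263 H=512/205] → run C
t=8: vr[C=3072/1277 D=2 F=512/263 H=512/205] → run F
t=9: vr[C=3072/1277 D=2 F=1024/263 H=512/205] → run D
t=10: vr[C=3072/1277 F=1024/263 H=512/205] → run C
t=11: vr[C=4096/1277 F=1024/263 H=512/205] → run H
t=12: vr[C=4096/1277 F=1024/263 H=768/205] → run C
t=13: vr[C=5120/1277 F=1024/263 H=768/205] → run H
t=14: vr[C=5120/1277 F=1024/263 H=1024/205] → run F
t=15: vr[C=5120/1277 F=1536/263 H=1024/205] → run C
t=16: vr[C=6144/1277 F=1536/263 H=1024/205] → run C
t=17: vr[C=7168/1277 F=1536/263 H=1024/205] → run H
t=18: vr[C=7168/1277 F=1536/263 H=256/41] → run C
t=19: vr[F=1536/263 H=256/41] → run F
t=20: vr[F=2048/263 H=256/41] → run H
t=21: vr[F=2048/263 H=1536/205] → run H
t=22: vr[F=2048/263] → run F
t=23: (idle)
t=24: (idle)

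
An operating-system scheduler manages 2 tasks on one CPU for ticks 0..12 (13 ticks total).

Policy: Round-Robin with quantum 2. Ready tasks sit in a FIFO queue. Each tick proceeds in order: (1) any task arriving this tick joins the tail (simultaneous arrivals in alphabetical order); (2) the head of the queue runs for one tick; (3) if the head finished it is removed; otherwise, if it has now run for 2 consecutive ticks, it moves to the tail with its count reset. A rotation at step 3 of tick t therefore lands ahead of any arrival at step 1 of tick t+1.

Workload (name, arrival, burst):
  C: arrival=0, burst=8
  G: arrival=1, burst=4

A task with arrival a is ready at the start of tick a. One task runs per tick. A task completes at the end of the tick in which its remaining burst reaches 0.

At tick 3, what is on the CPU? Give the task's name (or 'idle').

running at tick 3 = G

t=0: queue=[C] q_used=0 → run C
t=1: queue=[C,G] q_used=1 → run C
t=2: queue=[G,C] q_used=0 → run G
t=3: queue=[G,C] q_used=1 → run G
t=4: queue=[C,G] q_used=0 → run C
t=5: queue=[C,G] q_used=1 → run C
t=6: queue=[G,C] q_used=0 → run G
t=7: queue=[G,C] q_used=1 → run G
t=8: queue=[C] q_used=0 → run C
t=9: queue=[C] q_used=1 → run C
t=10: queue=[C] q_used=0 → run C
t=11: queue=[C] q_used=1 → run C
t=12: (idle)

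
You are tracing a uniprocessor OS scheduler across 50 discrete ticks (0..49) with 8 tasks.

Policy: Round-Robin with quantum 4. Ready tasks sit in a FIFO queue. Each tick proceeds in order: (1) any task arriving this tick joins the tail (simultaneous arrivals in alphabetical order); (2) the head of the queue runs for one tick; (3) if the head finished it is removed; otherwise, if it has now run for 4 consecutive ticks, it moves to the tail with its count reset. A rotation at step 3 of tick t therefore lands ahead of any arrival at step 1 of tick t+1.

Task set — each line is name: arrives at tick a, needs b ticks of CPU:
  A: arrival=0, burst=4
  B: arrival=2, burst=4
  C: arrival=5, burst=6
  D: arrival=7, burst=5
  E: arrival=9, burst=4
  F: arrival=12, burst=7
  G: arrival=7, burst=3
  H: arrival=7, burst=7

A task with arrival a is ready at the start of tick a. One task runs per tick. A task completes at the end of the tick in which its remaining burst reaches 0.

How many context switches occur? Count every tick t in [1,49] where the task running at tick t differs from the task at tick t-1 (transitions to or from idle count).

context switches = 12

t=0: queue=[A] q_used=0 → run A
t=1: queue=[A] q_used=1 → run A
t=2: queue=[A,B] q_used=2 → run A
t=3: queue=[A,B] q_used=3 → run A
t=4: queue=[B] q_used=0 → run B
t=5: queue=[B,C] q_used=1 → run B
t=6: queue=[B,C] q_used=2 → run B
t=7: queue=[B,C,D,G,H] q_used=3 → run B
t=8: queue=[C,D,G,H] q_used=0 → run C
t=9: queue=[C,D,G,H,E] q_used=1 → run C
t=10: queue=[C,D,G,H,E] q_used=2 → run C
t=11: queue=[C,D,G,H,E] q_used=3 → run C
t=12: queue=[D,G,H,E,C,F] q_used=0 → run D
t=13: queue=[D,G,H,E,C,F] q_used=1 → run D
t=14: queue=[D,G,H,E,C,F] q_used=2 → run D
t=15: queue=[D,G,H,E,C,F] q_used=3 → run D
t=16: queue=[G,H,E,C,F,D] q_used=0 → run G
t=17: queue=[G,H,E,C,F,D] q_used=1 → run G
t=18: queue=[G,H,E,C,F,D] q_used=2 → run G
t=19: queue=[H,E,C,F,D] q_used=0 → run H
t=20: queue=[H,E,C,F,D] q_used=1 → run H
t=21: queue=[H,E,C,F,D] q_used=2 → run H
t=22: queue=[H,E,C,F,D] q_used=3 → run H
t=23: queue=[E,C,F,D,H] q_used=0 → run E
t=24: queue=[E,C,F,D,H] q_used=1 → run E
t=25: queue=[E,C,F,D,H] q_used=2 → run E
t=26: queue=[E,C,F,D,H] q_used=3 → run E
t=27: queue=[C,F,D,H] q_used=0 → run C
t=28: queue=[C,F,D,H] q_used=1 → run C
t=29: queue=[F,D,H] q_used=0 → run F
t=30: queue=[F,D,H] q_used=1 → run F
t=31: queue=[F,D,H] q_used=2 → run F
t=32: queue=[F,D,H] q_used=3 → run F
t=33: queue=[D,H,F] q_used=0 → run D
t=34: queue=[H,F] q_used=0 → run H
t=35: queue=[H,F] q_used=1 → run H
t=36: queue=[H,F] q_used=2 → run H
t=37: queue=[F] q_used=0 → run F
t=38: queue=[F] q_used=1 → run F
t=39: queue=[F] q_used=2 → run F
t=40: (idle)
t=41: (idle)
t=42: (idle)
t=43: (idle)
t=44: (idle)
t=45: (idle)
t=46: (idle)
t=47: (idle)
t=48: (idle)
t=49: (idle)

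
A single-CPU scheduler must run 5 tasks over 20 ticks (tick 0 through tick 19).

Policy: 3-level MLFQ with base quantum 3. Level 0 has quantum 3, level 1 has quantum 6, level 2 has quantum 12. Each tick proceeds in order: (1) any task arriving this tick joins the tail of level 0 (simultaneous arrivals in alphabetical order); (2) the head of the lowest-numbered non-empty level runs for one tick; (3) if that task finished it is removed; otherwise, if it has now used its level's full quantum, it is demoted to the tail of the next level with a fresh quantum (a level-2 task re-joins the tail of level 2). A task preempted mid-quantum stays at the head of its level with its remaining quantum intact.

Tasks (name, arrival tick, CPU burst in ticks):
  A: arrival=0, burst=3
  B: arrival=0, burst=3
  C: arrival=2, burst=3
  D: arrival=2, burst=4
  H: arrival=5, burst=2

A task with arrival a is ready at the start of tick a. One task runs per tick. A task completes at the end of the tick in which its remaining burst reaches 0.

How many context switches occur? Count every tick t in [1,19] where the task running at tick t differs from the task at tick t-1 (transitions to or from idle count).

t=0: L0/L1/L2 = AB/-/- → run A
t=1: L0/L1/L2 = AB/-/- → run A
t=2: L0/L1/L2 = ABCD/-/- → run A
t=3: L0/L1/L2 = BCD/-/- → run B
t=4: L0/L1/L2 = BCD/-/- → run B
t=5: L0/L1/L2 = BCDH/-/- → run B
t=6: L0/L1/L2 = CDH/-/- → run C
t=7: L0/L1/L2 = CDH/-/- → run C
t=8: L0/L1/L2 = CDH/-/- → run C
t=9: L0/L1/L2 = DH/-/- → run D
t=10: L0/L1/L2 = DH/-/- → run D
t=11: L0/L1/L2 = DH/-/- → run D
t=12: L0/L1/L2 = H/D/- → run H
t=13: L0/L1/L2 = H/D/- → run H
t=14: L0/L1/L2 = -/D/- → run D
t=15: (idle)
t=16: (idle)
t=17: (idle)
t=18: (idle)
t=19: (idle)

context switches = 6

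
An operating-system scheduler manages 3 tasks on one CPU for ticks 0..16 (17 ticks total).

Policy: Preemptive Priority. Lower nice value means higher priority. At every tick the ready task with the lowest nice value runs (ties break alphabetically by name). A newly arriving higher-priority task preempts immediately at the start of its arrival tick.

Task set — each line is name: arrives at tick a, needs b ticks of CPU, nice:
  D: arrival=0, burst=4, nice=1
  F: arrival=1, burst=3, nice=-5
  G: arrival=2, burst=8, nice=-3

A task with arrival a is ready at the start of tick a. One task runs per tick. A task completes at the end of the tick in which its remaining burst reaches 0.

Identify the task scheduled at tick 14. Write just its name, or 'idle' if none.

running at tick 14 = D

t=0: ready={D} → run D
t=1: ready={D,F} → run F
t=2: ready={D,F,G} → run F
t=3: ready={D,F,G} → run F
t=4: ready={D,G} → run G
t=5: ready={D,G} → run G
t=6: ready={D,G} → run G
t=7: ready={D,G} → run G
t=8: ready={D,G} → run G
t=9: ready={D,G} → run G
t=10: ready={D,G} → run G
t=11: ready={D,G} → run G
t=12: ready={D} → run D
t=13: ready={D} → run D
t=14: ready={D} → run D
t=15: (idle)
t=16: (idle)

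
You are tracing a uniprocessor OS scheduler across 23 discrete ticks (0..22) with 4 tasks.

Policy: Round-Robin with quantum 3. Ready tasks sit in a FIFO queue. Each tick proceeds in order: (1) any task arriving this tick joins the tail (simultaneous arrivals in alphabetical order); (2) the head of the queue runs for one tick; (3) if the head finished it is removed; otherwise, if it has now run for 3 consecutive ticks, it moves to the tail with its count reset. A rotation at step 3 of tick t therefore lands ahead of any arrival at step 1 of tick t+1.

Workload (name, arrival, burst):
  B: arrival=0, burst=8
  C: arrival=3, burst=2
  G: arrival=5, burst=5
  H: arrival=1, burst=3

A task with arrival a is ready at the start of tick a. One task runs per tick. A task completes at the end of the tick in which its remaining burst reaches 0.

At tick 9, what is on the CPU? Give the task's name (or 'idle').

t=0: queue=[B] q_used=0 → run B
t=1: queue=[B,H] q_used=1 → run B
t=2: queue=[B,H] q_used=2 → run B
t=3: queue=[H,B,C] q_used=0 → run H
t=4: queue=[H,B,C] q_used=1 → run H
t=5: queue=[H,B,C,G] q_used=2 → run H
t=6: queue=[B,C,G] q_used=0 → run B
t=7: queue=[B,C,G] q_used=1 → run B
t=8: queue=[B,C,G] q_used=2 → run B
t=9: queue=[C,G,B] q_used=0 → run C
t=10: queue=[C,G,B] q_used=1 → run C
t=11: queue=[G,B] q_used=0 → run G
t=12: queue=[G,B] q_used=1 → run G
t=13: queue=[G,B] q_used=2 → run G
t=14: queue=[B,G] q_used=0 → run B
t=15: queue=[B,G] q_used=1 → run B
t=16: queue=[G] q_used=0 → run G
t=17: queue=[G] q_used=1 → run G
t=18: (idle)
t=19: (idle)
t=20: (idle)
t=21: (idle)
t=22: (idle)

running at tick 9 = C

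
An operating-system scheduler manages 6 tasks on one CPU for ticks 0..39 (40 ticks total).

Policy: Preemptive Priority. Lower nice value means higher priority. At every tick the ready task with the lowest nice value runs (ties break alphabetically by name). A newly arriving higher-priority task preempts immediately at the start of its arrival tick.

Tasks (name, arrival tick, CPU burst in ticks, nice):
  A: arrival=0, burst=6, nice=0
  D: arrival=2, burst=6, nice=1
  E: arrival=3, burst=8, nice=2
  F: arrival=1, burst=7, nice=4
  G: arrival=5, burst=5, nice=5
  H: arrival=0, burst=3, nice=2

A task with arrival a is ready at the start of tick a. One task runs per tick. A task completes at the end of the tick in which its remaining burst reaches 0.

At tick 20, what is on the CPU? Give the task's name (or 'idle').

running at tick 20 = H

t=0: ready={A,H} → run A
t=1: ready={A,F,H} → run A
t=2: ready={A,D,F,H} → run A
t=3: ready={A,D,E,F,H} → run A
t=4: ready={A,D,E,F,H} → run A
t=5: ready={A,D,E,F,G,H} → run A
t=6: ready={D,E,F,G,H} → run D
t=7: ready={D,E,F,G,H} → run D
t=8: ready={D,E,F,G,H} → run D
t=9: ready={D,E,F,G,H} → run D
t=10: ready={D,E,F,G,H} → run D
t=11: ready={D,E,F,G,H} → run D
t=12: ready={E,F,G,H} → run E
t=13: ready={E,F,G,H} → run E
t=14: ready={E,F,G,H} → run E
t=15: ready={E,F,G,H} → run E
t=16: ready={E,F,G,H} → run E
t=17: ready={E,F,G,H} → run E
t=18: ready={E,F,G,H} → run E
t=19: ready={E,F,G,H} → run E
t=20: ready={F,G,H} → run H
t=21: ready={F,G,H} → run H
t=22: ready={F,G,H} → run H
t=23: ready={F,G} → run F
t=24: ready={F,G} → run F
t=25: ready={F,G} → run F
t=26: ready={F,G} → run F
t=27: ready={F,G} → run F
t=28: ready={F,G} → run F
t=29: ready={F,G} → run F
t=30: ready={G} → run G
t=31: ready={G} → run G
t=32: ready={G} → run G
t=33: ready={G} → run G
t=34: ready={G} → run G
t=35: (idle)
t=36: (idle)
t=37: (idle)
t=38: (idle)
t=39: (idle)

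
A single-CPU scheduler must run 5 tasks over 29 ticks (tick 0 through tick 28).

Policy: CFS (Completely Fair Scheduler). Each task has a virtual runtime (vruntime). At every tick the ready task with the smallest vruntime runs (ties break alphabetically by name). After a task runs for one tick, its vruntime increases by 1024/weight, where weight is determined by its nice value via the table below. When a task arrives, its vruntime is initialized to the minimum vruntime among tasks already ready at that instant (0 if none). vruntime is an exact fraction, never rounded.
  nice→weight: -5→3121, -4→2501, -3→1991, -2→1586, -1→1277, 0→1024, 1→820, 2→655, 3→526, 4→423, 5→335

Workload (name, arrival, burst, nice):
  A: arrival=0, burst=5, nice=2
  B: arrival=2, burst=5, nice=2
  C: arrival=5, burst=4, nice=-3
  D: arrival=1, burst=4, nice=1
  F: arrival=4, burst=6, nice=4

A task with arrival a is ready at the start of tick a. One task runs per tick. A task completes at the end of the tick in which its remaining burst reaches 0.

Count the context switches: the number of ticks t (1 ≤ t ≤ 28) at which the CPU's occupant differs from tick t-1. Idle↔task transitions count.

t=0: vr[A=0] → run A
t=1: vr[A=1024/655 D=1024/655] → run A
t=2: vr[A=2048/655 B=1024/655 D=1024/655] → run B
t=3: vr[A=2048/655 B=2048/655 D=1024/655] → run D
t=4: vr[A=2048/655 B=2048/655 D=15104/5371 F=15104/5371] → run D
t=5: vr[A=2048/655 B=2048/655 C=15104/5371 D=109056/26855 F=15104/5371] → run C
t=6: vr[A=2048/655 B=2048/655 C=35571968/10693661 D=109056/26855 F=15104/5371] → run F
t=7: vr[A=2048/655 B=2048/655 C=35571968/10693661 D=109056/26855 F=11888896/2271933] → run A
t=8: vr[A=3072/655 B=2048/655 C=35571968/10693661 D=109056/26855 F=11888896/2271933] → run B
t=9: vr[A=3072/655 B=3072/655 C=35571968/10693661 D=109056/26855 F=11888896/2271933] → run C
t=10: vr[A=3072/655 B=3072/655 C=41071872/10693661 D=109056/26855 F=11888896/2271933] → run C
t=11: vr[A=3072/655 B=3072/655 C=46571776/10693661 D=109056/26855 F=11888896/2271933] → run D
t=12: vr[A=3072/655 B=3072/655 C=46571776/10693661 D=142592/26855 F=11888896/2271933] → run C
t=13: vr[A=3072/655 B=3072/655 D=142592/26855 F=11888896/2271933] → run A
t=14: vr[A=4096/655 B=3072/655 D=142592/26855 F=11888896/2271933] → run B
t=15: vr[A=4096/655 B=4096/655 D=142592/26855 F=11888896/2271933] → run F
t=16: vr[A=4096/655 B=4096/655 D=142592/26855 F=17388800/2271933] → run D
t=17: vr[A=4096/655 B=4096/655 F=17388800/2271933] → run A
t=18: vr[B=4096/655 F=17388800/2271933] → run B
t=19: vr[B=1024/131 F=17388800/2271933] → run F
t=20: vr[B=1024/131 F=7629568/757311] → run B
t=21: vr[F=7629568/757311] → run F
t=22: vr[F=28388608/2271933] → run F
t=23: vr[F=33888512/2271933] → run F
t=24: (idle)
t=25: (idle)
t=26: (idle)
t=27: (idle)
t=28: (idle)

context switches = 19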